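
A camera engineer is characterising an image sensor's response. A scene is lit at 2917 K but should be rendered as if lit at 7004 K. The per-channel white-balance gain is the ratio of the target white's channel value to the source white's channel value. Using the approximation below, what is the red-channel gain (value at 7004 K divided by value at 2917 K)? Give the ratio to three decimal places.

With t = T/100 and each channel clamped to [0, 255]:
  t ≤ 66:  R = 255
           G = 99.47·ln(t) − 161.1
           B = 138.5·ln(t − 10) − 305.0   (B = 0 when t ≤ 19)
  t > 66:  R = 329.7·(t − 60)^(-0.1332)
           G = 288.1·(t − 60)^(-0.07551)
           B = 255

0.951

At 2917 K (t = 29.17):
  R = 255 by definition for t ≤ 66.
At 7004 K (t = 70.04):
  R = 329.7·(70.04 − 60)^(-0.1332) = 329.7·10.04^(-0.1332) = 329.7·0.73548 = 242.487.
Gain = 242.487 / 255.000 = 0.9509 → 0.951.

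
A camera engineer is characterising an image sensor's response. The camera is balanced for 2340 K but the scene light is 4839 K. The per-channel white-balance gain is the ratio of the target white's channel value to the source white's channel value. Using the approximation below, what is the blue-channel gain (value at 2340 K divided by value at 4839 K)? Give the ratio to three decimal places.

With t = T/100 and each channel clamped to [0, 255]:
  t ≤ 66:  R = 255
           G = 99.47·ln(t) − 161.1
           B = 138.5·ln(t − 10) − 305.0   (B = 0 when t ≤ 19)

0.272

At 4839 K (t = 48.39):
  B = 138.5·ln(48.39 − 10) − 305.0 = 138.5·ln 38.39 − 305.0 = 138.5·3.6478 − 305.0 = 200.220.
At 2340 K (t = 23.4):
  B = 138.5·ln(23.4 − 10) − 305.0 = 138.5·ln 13.4 − 305.0 = 138.5·2.5953 − 305.0 = 54.443.
Gain = 54.443 / 200.220 = 0.2719 → 0.272.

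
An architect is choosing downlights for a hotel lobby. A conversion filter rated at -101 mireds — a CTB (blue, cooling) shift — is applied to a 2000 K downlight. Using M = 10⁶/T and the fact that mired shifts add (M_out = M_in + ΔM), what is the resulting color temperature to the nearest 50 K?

2500 K

M_in = 10⁶/2000 = 500.00 mireds.
M_out = 500.00 + (-101) = 399.00 mireds.
T_out = 10⁶/399.00 = 2506.3 K → 2500 K.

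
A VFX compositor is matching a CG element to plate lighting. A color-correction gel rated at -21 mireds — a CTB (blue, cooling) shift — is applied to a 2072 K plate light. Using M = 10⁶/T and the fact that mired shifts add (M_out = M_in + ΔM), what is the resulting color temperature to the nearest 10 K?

2170 K

M_in = 10⁶/2072 = 482.63 mireds.
M_out = 482.63 + (-21) = 461.63 mireds.
T_out = 10⁶/461.63 = 2166.3 K → 2170 K.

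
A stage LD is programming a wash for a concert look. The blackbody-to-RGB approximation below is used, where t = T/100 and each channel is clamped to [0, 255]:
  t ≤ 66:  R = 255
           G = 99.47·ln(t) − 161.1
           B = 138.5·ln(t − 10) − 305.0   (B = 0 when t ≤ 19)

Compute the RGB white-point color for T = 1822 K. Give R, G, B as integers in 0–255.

R=255, G=128, B=0

t = 1822/100 = 18.22; the t ≤ 66 branch applies.
R = 255 by definition for t ≤ 66.
G = 99.47·ln 18.22 − 161.1 = 99.47·2.9025 − 161.1 = 127.614.
t = 18.22 ≤ 19, so B = 0.
Rounded: (255, 128, 0).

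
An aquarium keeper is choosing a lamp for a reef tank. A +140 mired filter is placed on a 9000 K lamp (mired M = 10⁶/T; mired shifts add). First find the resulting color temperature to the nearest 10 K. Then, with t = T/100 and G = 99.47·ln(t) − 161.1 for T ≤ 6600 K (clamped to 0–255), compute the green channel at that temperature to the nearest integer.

205

M_in = 10⁶/9000 = 111.11; M_out = 111.11 + (+140) = 251.11.
T_out = 10⁶/251.11 = 3982.3 K → 3980 K; t = 39.8.
G = 99.47·ln 39.8 − 161.1 = 99.47·3.6839 − 161.1 = 205.334.
Rounded: 205.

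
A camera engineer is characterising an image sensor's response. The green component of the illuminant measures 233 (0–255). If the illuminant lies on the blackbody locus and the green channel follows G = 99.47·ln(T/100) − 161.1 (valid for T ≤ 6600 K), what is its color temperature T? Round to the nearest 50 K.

5250 K

ln t = (233 + 161.1) / 99.47 = 3.9620.
t = e^3.9620 = 52.562.
T = 100·t = 5256 K → 5250 K to the nearest 50 K.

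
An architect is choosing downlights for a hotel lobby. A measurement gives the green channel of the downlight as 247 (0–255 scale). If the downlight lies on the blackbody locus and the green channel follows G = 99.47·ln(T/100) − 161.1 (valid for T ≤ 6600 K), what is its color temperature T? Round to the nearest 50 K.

6050 K

ln t = (247 + 161.1) / 99.47 = 4.1027.
t = e^4.1027 = 60.506.
T = 100·t = 6051 K → 6050 K to the nearest 50 K.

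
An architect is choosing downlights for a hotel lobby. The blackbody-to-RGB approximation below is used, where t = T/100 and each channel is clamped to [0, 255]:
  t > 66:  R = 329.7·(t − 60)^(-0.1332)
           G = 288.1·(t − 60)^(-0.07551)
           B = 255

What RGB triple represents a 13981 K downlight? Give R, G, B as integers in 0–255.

R=184, G=207, B=255

t = 13981/100 = 139.81; the t > 66 branch applies.
R = 329.7·(139.81 − 60)^(-0.1332) = 329.7·79.81^(-0.1332) = 329.7·0.55802 = 183.978.
G = 288.1·(139.81 − 60)^(-0.07551) = 288.1·79.81^(-0.07551) = 288.1·0.71842 = 206.975.
B = 255 by definition for t > 66.
Rounded: (184, 207, 255).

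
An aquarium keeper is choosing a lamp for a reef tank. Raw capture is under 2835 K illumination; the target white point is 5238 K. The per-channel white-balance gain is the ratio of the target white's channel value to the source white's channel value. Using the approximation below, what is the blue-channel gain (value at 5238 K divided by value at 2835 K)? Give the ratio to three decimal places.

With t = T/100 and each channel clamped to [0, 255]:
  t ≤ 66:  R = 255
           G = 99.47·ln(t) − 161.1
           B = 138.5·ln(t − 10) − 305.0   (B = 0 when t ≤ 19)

At 2835 K (t = 28.35):
  B = 138.5·ln(28.35 − 10) − 305.0 = 138.5·ln 18.35 − 305.0 = 138.5·2.9096 − 305.0 = 97.984.
At 5238 K (t = 52.38):
  B = 138.5·ln(52.38 − 10) − 305.0 = 138.5·ln 42.38 − 305.0 = 138.5·3.7467 − 305.0 = 213.915.
Gain = 213.915 / 97.984 = 2.1832 → 2.183.

2.183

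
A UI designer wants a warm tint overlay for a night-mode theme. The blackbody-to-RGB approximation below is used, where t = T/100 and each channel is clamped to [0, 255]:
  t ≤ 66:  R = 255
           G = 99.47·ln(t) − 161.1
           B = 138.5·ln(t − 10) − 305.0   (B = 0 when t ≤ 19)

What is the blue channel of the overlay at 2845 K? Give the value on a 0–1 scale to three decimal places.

0.387

t = 2845/100 = 28.45; the t ≤ 66 branch applies.
B = 138.5·ln(28.45 − 10) − 305.0 = 138.5·ln 18.45 − 305.0 = 138.5·2.9151 − 305.0 = 98.736.
On a 0–1 scale: 98.736/255 = 0.3872 → 0.387.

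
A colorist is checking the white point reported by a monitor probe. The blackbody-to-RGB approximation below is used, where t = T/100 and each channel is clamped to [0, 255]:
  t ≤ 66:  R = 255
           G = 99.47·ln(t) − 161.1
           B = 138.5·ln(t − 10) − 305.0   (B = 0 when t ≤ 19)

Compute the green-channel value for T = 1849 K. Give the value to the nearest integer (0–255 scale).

t = 1849/100 = 18.49; the t ≤ 66 branch applies.
G = 99.47·ln 18.49 − 161.1 = 99.47·2.9172 − 161.1 = 129.077.
Rounded: 129.

129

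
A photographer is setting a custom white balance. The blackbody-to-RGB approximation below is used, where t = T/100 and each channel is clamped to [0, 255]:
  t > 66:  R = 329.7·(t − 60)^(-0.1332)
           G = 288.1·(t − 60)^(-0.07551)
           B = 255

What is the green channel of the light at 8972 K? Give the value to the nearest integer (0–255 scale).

t = 8972/100 = 89.72; the t > 66 branch applies.
G = 288.1·(89.72 − 60)^(-0.07551) = 288.1·29.72^(-0.07551) = 288.1·0.77405 = 223.004.
Rounded: 223.

223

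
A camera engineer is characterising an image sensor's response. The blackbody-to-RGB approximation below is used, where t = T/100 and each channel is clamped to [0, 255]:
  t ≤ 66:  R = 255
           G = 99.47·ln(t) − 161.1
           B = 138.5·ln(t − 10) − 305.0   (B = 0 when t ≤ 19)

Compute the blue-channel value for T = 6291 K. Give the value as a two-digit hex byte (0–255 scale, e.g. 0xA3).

0xF5

t = 6291/100 = 62.91; the t ≤ 66 branch applies.
B = 138.5·ln(62.91 − 10) − 305.0 = 138.5·ln 52.91 − 305.0 = 138.5·3.9686 − 305.0 = 244.650.
Rounded: 245; in hex, 0xF5.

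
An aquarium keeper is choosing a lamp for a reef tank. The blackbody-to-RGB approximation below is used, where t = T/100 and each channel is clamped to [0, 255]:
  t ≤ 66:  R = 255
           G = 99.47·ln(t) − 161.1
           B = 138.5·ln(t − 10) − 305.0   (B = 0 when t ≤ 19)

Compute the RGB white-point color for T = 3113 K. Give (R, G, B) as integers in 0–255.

(255, 181, 118)

t = 3113/100 = 31.13; the t ≤ 66 branch applies.
R = 255 by definition for t ≤ 66.
G = 99.47·ln 31.13 − 161.1 = 99.47·3.4382 − 161.1 = 180.895.
B = 138.5·ln(31.13 − 10) − 305.0 = 138.5·ln 21.13 − 305.0 = 138.5·3.0507 − 305.0 = 117.521.
Rounded: (255, 181, 118).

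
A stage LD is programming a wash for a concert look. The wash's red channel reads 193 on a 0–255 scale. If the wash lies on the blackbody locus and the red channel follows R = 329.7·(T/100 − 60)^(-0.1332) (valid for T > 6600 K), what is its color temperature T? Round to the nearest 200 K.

(t − 60)^(-0.1332) = 193/329.7 = 0.58538.
t − 60 = 0.58538^(1/-0.1332) = 0.58538^(-7.508) = 55.713, so t = 115.713.
T = 100·t = 11571 K → 11600 K to the nearest 200 K.

11600 K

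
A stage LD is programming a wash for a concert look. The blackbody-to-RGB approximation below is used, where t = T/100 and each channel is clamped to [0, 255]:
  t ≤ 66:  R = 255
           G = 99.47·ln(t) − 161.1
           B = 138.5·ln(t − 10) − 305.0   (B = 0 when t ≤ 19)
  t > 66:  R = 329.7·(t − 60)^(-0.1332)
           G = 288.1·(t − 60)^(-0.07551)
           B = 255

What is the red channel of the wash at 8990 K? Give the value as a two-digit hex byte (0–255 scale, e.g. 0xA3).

0xD2

t = 8990/100 = 89.9; the t > 66 branch applies.
R = 329.7·(89.9 − 60)^(-0.1332) = 329.7·29.9^(-0.1332) = 329.7·0.63598 = 209.681.
Rounded: 210; in hex, 0xD2.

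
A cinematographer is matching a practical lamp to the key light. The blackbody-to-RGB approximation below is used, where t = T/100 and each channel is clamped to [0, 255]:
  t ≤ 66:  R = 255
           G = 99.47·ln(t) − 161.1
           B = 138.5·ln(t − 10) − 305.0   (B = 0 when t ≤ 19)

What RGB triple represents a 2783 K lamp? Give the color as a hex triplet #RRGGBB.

t = 2783/100 = 27.83; the t ≤ 66 branch applies.
R = 255 by definition for t ≤ 66.
G = 99.47·ln 27.83 − 161.1 = 99.47·3.3261 − 161.1 = 169.749.
B = 138.5·ln(27.83 − 10) − 305.0 = 138.5·ln 17.83 − 305.0 = 138.5·2.8809 − 305.0 = 94.002.
Rounded: (255, 170, 94).
In hex: #FFAA5E.

#FFAA5E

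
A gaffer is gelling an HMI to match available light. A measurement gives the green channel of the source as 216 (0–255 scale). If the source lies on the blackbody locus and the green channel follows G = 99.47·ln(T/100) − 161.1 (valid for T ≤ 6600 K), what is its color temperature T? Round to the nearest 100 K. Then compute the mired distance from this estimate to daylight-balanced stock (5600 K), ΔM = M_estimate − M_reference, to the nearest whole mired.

ln t = (216 + 161.1) / 99.47 = 3.7911.
t = e^3.7911 = 44.305.
T = 100·t = 4430 K → 4400 K to the nearest 100 K.
M_estimate = 10⁶/4400 = 227.27; M_reference = 10⁶/5600 = 178.57.
ΔM = 227.27 − 178.57 = 48.70 → +49 mireds.

+49 mireds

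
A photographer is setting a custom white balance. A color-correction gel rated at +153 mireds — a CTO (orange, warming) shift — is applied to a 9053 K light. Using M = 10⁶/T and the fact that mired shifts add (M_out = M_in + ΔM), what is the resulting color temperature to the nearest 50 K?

M_in = 10⁶/9053 = 110.46 mireds.
M_out = 110.46 + (+153) = 263.46 mireds.
T_out = 10⁶/263.46 = 3795.6 K → 3800 K.

3800 K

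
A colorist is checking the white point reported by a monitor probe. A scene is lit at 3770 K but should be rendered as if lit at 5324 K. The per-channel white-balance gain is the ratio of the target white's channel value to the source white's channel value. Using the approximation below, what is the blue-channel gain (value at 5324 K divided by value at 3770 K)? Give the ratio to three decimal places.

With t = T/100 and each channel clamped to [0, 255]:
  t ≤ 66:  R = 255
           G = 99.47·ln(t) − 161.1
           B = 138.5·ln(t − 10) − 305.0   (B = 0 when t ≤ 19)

1.398

At 3770 K (t = 37.7):
  B = 138.5·ln(37.7 − 10) − 305.0 = 138.5·ln 27.7 − 305.0 = 138.5·3.3214 − 305.0 = 155.018.
At 5324 K (t = 53.24):
  B = 138.5·ln(53.24 − 10) − 305.0 = 138.5·ln 43.24 − 305.0 = 138.5·3.7668 − 305.0 = 216.697.
Gain = 216.697 / 155.018 = 1.3979 → 1.398.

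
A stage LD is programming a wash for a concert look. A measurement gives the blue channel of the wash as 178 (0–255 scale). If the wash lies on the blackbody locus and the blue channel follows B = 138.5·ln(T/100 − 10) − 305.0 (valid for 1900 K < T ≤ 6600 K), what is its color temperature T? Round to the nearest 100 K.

ln(t − 10) = (178 + 305.0) / 138.5 = 3.4874.
t − 10 = e^3.4874 = 32.700, so t = 42.700.
T = 100·t = 4270 K → 4300 K to the nearest 100 K.

4300 K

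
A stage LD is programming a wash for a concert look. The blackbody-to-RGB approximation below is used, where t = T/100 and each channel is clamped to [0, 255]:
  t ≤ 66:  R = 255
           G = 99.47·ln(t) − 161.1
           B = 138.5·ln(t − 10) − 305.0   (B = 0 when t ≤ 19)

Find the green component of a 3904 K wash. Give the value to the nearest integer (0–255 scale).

t = 3904/100 = 39.04; the t ≤ 66 branch applies.
G = 99.47·ln 39.04 − 161.1 = 99.47·3.6646 − 161.1 = 203.416.
Rounded: 203.

203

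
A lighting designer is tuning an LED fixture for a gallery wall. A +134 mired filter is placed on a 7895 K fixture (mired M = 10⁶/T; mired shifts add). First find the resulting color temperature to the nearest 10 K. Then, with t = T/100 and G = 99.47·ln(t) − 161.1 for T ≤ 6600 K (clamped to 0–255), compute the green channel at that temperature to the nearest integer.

M_in = 10⁶/7895 = 126.66; M_out = 126.66 + (+134) = 260.66.
T_out = 10⁶/260.66 = 3836.4 K → 3840 K; t = 38.4.
G = 99.47·ln 38.4 − 161.1 = 99.47·3.6481 − 161.1 = 201.772.
Rounded: 202.

202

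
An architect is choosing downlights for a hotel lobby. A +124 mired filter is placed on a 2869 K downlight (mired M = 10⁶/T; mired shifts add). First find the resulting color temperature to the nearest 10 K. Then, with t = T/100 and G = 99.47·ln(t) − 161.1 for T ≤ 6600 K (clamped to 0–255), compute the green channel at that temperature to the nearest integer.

M_in = 10⁶/2869 = 348.55; M_out = 348.55 + (+124) = 472.55.
T_out = 10⁶/472.55 = 2116.2 K → 2120 K; t = 21.2.
G = 99.47·ln 21.2 − 161.1 = 99.47·3.0540 − 161.1 = 142.681.
Rounded: 143.

143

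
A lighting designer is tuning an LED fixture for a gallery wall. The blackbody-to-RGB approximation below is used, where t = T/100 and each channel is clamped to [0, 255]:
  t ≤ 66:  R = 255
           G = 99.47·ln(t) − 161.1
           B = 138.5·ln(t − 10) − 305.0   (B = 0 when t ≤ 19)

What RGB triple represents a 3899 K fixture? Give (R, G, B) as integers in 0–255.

(255, 203, 161)

t = 3899/100 = 38.99; the t ≤ 66 branch applies.
R = 255 by definition for t ≤ 66.
G = 99.47·ln 38.99 − 161.1 = 99.47·3.6633 − 161.1 = 203.289.
B = 138.5·ln(38.99 − 10) − 305.0 = 138.5·ln 28.99 − 305.0 = 138.5·3.3670 − 305.0 = 161.323.
Rounded: (255, 203, 161).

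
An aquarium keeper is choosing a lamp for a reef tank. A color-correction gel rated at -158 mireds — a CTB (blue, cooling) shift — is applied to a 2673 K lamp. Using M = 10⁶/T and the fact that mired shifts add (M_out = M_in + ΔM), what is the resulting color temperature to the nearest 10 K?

4630 K

M_in = 10⁶/2673 = 374.11 mireds.
M_out = 374.11 + (-158) = 216.11 mireds.
T_out = 10⁶/216.11 = 4627.2 K → 4630 K.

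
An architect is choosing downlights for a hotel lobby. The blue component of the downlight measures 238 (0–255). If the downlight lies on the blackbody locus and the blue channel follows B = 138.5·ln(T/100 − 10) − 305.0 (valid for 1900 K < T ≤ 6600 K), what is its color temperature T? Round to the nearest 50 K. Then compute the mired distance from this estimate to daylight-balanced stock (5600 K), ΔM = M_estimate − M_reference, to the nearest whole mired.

ln(t − 10) = (238 + 305.0) / 138.5 = 3.9206.
t − 10 = e^3.9206 = 50.430, so t = 60.430.
T = 100·t = 6043 K → 6050 K to the nearest 50 K.
M_estimate = 10⁶/6050 = 165.29; M_reference = 10⁶/5600 = 178.57.
ΔM = 165.29 − 178.57 = -13.28 → -13 mireds.

-13 mireds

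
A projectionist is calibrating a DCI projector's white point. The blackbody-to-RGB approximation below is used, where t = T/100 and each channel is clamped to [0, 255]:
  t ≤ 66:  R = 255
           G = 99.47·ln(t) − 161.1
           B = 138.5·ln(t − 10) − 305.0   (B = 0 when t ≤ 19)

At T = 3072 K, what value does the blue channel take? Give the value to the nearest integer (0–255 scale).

t = 3072/100 = 30.72; the t ≤ 66 branch applies.
B = 138.5·ln(30.72 − 10) − 305.0 = 138.5·ln 20.72 − 305.0 = 138.5·3.0311 − 305.0 = 114.807.
Rounded: 115.

115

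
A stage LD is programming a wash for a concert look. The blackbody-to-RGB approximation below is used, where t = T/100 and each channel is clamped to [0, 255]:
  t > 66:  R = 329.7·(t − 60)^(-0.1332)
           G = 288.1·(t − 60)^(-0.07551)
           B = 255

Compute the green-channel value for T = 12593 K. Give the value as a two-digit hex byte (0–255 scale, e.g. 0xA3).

0xD2

t = 12593/100 = 125.93; the t > 66 branch applies.
G = 288.1·(125.93 − 60)^(-0.07551) = 288.1·65.93^(-0.07551) = 288.1·0.72885 = 209.983.
Rounded: 210; in hex, 0xD2.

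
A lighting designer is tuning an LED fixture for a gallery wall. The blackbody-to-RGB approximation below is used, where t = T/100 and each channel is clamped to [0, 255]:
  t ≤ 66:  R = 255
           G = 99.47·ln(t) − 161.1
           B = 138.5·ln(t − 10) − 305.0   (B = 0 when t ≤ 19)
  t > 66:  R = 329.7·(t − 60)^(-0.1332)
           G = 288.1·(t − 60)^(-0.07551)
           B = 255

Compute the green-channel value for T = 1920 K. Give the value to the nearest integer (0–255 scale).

133

t = 1920/100 = 19.2; the t ≤ 66 branch applies.
G = 99.47·ln 19.2 − 161.1 = 99.47·2.9549 − 161.1 = 132.825.
Rounded: 133.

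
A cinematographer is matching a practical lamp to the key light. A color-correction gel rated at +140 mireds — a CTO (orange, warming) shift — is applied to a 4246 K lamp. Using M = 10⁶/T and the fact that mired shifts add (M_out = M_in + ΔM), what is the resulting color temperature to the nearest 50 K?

2650 K

M_in = 10⁶/4246 = 235.52 mireds.
M_out = 235.52 + (+140) = 375.52 mireds.
T_out = 10⁶/375.52 = 2663.0 K → 2650 K.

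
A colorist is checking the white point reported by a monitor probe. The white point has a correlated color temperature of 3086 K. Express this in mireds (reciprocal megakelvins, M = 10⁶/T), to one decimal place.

M = 10⁶ / 3086 = 324.044 → 324.0 mireds.

324.0 mireds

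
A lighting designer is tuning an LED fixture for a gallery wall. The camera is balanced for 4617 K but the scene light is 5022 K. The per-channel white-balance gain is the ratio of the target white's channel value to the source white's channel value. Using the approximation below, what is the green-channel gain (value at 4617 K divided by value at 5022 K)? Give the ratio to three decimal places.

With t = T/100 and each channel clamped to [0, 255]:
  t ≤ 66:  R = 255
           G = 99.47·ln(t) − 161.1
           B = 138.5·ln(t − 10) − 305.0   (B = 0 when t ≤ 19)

0.963

At 5022 K (t = 50.22):
  G = 99.47·ln 50.22 − 161.1 = 99.47·3.9164 − 161.1 = 228.466.
At 4617 K (t = 46.17):
  G = 99.47·ln 46.17 − 161.1 = 99.47·3.8323 − 161.1 = 220.102.
Gain = 220.102 / 228.466 = 0.9634 → 0.963.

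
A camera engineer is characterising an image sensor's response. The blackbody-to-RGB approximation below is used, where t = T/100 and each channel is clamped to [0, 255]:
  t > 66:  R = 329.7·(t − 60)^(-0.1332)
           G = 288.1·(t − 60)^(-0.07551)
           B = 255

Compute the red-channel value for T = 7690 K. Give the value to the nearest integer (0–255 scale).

226

t = 7690/100 = 76.9; the t > 66 branch applies.
R = 329.7·(76.9 − 60)^(-0.1332) = 329.7·16.9^(-0.1332) = 329.7·0.68619 = 226.237.
Rounded: 226.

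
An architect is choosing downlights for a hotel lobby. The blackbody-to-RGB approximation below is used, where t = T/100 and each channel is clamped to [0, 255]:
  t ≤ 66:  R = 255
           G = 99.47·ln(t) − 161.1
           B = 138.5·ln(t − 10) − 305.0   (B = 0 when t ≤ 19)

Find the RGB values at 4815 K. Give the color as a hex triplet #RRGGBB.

#FFE0C7

t = 4815/100 = 48.15; the t ≤ 66 branch applies.
R = 255 by definition for t ≤ 66.
G = 99.47·ln 48.15 − 161.1 = 99.47·3.8743 − 161.1 = 224.279.
B = 138.5·ln(48.15 − 10) − 305.0 = 138.5·ln 38.15 − 305.0 = 138.5·3.6415 − 305.0 = 199.351.
Rounded: (255, 224, 199).
In hex: #FFE0C7.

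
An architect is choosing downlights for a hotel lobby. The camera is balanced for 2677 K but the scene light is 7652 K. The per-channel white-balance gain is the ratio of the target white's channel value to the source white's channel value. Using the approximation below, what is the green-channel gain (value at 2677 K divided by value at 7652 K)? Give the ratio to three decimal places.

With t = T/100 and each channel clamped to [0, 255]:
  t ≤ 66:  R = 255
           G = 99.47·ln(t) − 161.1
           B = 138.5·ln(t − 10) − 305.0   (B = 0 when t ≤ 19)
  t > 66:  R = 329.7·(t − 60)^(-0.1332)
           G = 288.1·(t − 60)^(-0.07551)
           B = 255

0.712

At 7652 K (t = 76.52):
  G = 288.1·(76.52 − 60)^(-0.07551) = 288.1·16.52^(-0.07551) = 288.1·0.80915 = 233.116.
At 2677 K (t = 26.77):
  G = 99.47·ln 26.77 − 161.1 = 99.47·3.2873 − 161.1 = 165.886.
Gain = 165.886 / 233.116 = 0.7116 → 0.712.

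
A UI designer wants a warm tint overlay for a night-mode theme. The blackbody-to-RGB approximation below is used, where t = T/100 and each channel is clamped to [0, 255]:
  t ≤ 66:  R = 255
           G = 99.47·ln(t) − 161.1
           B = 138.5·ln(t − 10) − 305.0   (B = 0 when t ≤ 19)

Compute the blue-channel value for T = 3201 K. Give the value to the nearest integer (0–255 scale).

t = 3201/100 = 32.01; the t ≤ 66 branch applies.
B = 138.5·ln(32.01 − 10) − 305.0 = 138.5·ln 22.01 − 305.0 = 138.5·3.0915 − 305.0 = 123.172.
Rounded: 123.

123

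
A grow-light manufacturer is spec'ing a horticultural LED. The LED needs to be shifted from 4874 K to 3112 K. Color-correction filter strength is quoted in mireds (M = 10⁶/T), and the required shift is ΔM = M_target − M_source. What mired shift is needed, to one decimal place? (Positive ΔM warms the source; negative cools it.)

+116.2 mireds

M_source = 10⁶/4874 = 205.170; M_target = 10⁶/3112 = 321.337.
ΔM = 321.337 − 205.170 = 116.166 → +116.2 mireds, a warming shift.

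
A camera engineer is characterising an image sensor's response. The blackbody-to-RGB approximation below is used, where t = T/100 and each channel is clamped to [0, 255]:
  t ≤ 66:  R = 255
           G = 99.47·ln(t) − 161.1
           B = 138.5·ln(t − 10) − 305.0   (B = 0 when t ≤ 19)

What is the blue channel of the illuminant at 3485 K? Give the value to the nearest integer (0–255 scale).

140

t = 3485/100 = 34.85; the t ≤ 66 branch applies.
B = 138.5·ln(34.85 − 10) − 305.0 = 138.5·ln 24.85 − 305.0 = 138.5·3.2129 − 305.0 = 139.981.
Rounded: 140.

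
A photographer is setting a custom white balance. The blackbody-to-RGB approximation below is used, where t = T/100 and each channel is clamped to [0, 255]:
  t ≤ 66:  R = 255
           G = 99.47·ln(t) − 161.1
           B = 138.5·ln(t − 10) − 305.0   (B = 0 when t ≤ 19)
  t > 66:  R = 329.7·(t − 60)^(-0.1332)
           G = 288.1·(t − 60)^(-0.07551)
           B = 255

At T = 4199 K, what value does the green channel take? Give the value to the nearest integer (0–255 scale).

t = 4199/100 = 41.99; the t ≤ 66 branch applies.
G = 99.47·ln 41.99 − 161.1 = 99.47·3.7374 − 161.1 = 210.662.
Rounded: 211.

211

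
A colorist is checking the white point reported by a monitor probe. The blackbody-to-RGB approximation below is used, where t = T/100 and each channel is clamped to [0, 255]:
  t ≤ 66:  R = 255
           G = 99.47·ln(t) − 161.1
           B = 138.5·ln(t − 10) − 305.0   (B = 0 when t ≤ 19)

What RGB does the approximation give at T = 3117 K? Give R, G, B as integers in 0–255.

t = 3117/100 = 31.17; the t ≤ 66 branch applies.
R = 255 by definition for t ≤ 66.
G = 99.47·ln 31.17 − 161.1 = 99.47·3.4395 − 161.1 = 181.023.
B = 138.5·ln(31.17 − 10) − 305.0 = 138.5·ln 21.17 − 305.0 = 138.5·3.0526 − 305.0 = 117.783.
Rounded: (255, 181, 118).

R=255, G=181, B=118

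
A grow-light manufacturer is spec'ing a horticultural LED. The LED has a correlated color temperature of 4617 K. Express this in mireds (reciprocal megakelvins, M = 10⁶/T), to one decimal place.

M = 10⁶ / 4617 = 216.591 → 216.6 mireds.

216.6 mireds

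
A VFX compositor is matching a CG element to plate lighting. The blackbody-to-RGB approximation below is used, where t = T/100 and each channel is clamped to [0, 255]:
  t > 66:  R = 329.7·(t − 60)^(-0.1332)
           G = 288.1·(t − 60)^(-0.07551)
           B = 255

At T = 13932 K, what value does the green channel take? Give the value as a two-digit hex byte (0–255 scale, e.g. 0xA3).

t = 13932/100 = 139.32; the t > 66 branch applies.
G = 288.1·(139.32 − 60)^(-0.07551) = 288.1·79.32^(-0.07551) = 288.1·0.71875 = 207.072.
Rounded: 207; in hex, 0xCF.

0xCF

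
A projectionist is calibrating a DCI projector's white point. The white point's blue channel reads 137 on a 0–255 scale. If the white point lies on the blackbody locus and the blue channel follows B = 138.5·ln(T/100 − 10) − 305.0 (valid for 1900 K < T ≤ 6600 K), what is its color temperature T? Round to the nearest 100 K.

3400 K

ln(t − 10) = (137 + 305.0) / 138.5 = 3.1913.
t − 10 = e^3.1913 = 24.321, so t = 34.321.
T = 100·t = 3432 K → 3400 K to the nearest 100 K.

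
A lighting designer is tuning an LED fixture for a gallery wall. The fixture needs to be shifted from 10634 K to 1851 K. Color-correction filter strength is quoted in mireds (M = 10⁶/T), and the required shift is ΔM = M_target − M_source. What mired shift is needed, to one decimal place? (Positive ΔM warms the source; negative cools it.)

+446.2 mireds

M_source = 10⁶/10634 = 94.038; M_target = 10⁶/1851 = 540.249.
ΔM = 540.249 − 94.038 = 446.211 → +446.2 mireds, a warming shift.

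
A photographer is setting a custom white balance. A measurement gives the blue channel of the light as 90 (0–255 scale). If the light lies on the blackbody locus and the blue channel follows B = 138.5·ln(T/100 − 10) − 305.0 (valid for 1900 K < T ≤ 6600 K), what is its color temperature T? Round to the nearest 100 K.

ln(t − 10) = (90 + 305.0) / 138.5 = 2.8520.
t − 10 = e^2.8520 = 17.322, so t = 27.322.
T = 100·t = 2732 K → 2700 K to the nearest 100 K.

2700 K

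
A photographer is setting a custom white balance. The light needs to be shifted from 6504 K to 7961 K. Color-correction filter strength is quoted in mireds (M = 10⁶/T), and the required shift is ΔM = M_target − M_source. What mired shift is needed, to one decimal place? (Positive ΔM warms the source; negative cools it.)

-28.1 mireds

M_source = 10⁶/6504 = 153.752; M_target = 10⁶/7961 = 125.612.
ΔM = 125.612 − 153.752 = -28.139 → -28.1 mireds, a cooling shift.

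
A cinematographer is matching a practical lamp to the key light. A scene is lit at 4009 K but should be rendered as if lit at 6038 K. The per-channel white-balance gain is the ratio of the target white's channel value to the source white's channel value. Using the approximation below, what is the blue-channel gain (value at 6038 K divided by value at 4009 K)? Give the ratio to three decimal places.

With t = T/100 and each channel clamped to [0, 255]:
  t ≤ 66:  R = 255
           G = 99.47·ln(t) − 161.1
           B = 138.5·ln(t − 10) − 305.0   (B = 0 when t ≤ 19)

At 4009 K (t = 40.09):
  B = 138.5·ln(40.09 − 10) − 305.0 = 138.5·ln 30.09 − 305.0 = 138.5·3.4042 − 305.0 = 166.481.
At 6038 K (t = 60.38):
  B = 138.5·ln(60.38 − 10) − 305.0 = 138.5·ln 50.38 − 305.0 = 138.5·3.9196 − 305.0 = 237.864.
Gain = 237.864 / 166.481 = 1.4288 → 1.429.

1.429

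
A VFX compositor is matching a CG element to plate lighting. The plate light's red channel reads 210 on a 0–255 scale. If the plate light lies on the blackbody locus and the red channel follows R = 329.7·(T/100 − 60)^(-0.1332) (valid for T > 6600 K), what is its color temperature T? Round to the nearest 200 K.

(t − 60)^(-0.1332) = 210/329.7 = 0.63694.
t − 60 = 0.63694^(1/-0.1332) = 0.63694^(-7.508) = 29.561, so t = 89.561.
T = 100·t = 8956 K → 9000 K to the nearest 200 K.

9000 K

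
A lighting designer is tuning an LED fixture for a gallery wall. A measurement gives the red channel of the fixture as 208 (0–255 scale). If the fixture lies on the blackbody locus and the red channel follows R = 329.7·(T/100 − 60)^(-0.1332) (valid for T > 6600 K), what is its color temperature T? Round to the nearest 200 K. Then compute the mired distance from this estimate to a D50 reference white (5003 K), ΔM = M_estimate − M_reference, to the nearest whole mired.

-91 mireds

(t − 60)^(-0.1332) = 208/329.7 = 0.63088.
t − 60 = 0.63088^(1/-0.1332) = 0.63088^(-7.508) = 31.763, so t = 91.763.
T = 100·t = 9176 K → 9200 K to the nearest 200 K.
M_estimate = 10⁶/9200 = 108.70; M_reference = 10⁶/5003 = 199.88.
ΔM = 108.70 − 199.88 = -91.18 → -91 mireds.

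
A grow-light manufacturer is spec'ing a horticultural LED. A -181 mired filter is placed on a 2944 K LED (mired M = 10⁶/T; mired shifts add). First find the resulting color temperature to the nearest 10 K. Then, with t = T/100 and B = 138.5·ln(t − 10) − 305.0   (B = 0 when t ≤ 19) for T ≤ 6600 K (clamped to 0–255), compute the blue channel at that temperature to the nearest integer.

245

M_in = 10⁶/2944 = 339.67; M_out = 339.67 + (-181) = 158.67.
T_out = 10⁶/158.67 = 6302.2 K → 6300 K; t = 63.
B = 138.5·ln(63 − 10) − 305.0 = 138.5·ln 53 − 305.0 = 138.5·3.9703 − 305.0 = 244.885.
Rounded: 245.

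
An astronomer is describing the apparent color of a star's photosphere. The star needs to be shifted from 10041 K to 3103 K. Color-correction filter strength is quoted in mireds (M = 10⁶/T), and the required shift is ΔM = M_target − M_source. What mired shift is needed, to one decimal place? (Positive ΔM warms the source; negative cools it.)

M_source = 10⁶/10041 = 99.592; M_target = 10⁶/3103 = 322.269.
ΔM = 322.269 − 99.592 = 222.677 → +222.7 mireds, a warming shift.

+222.7 mireds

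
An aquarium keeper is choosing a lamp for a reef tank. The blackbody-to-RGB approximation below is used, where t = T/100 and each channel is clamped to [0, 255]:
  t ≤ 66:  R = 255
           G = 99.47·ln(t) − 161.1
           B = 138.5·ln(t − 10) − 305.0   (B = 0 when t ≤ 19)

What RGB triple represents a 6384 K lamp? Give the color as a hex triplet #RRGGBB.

#FFFCF7

t = 6384/100 = 63.84; the t ≤ 66 branch applies.
R = 255 by definition for t ≤ 66.
G = 99.47·ln 63.84 − 161.1 = 99.47·4.1564 − 161.1 = 252.335.
B = 138.5·ln(63.84 − 10) − 305.0 = 138.5·ln 53.84 − 305.0 = 138.5·3.9860 − 305.0 = 247.063.
Rounded: (255, 252, 247).
In hex: #FFFCF7.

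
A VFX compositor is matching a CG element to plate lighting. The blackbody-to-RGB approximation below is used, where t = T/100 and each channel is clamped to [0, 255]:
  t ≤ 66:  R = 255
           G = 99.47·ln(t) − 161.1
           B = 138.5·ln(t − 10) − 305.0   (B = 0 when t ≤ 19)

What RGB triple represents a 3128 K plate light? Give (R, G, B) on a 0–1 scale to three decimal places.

(1.000, 0.711, 0.465)

t = 3128/100 = 31.28; the t ≤ 66 branch applies.
R = 255 by definition for t ≤ 66.
G = 99.47·ln 31.28 − 161.1 = 99.47·3.4430 − 161.1 = 181.373.
B = 138.5·ln(31.28 − 10) − 305.0 = 138.5·ln 21.28 − 305.0 = 138.5·3.0578 − 305.0 = 118.501.
Dividing each by 255: (1.0000, 0.7113, 0.4647) → (1.000, 0.711, 0.465).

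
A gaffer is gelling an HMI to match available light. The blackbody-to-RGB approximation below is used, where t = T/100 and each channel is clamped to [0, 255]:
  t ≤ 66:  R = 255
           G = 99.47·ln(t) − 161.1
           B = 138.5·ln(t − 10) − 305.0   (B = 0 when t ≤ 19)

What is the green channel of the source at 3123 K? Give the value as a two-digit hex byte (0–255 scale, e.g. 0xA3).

t = 3123/100 = 31.23; the t ≤ 66 branch applies.
G = 99.47·ln 31.23 − 161.1 = 99.47·3.4414 − 161.1 = 181.214.
Rounded: 181; in hex, 0xB5.

0xB5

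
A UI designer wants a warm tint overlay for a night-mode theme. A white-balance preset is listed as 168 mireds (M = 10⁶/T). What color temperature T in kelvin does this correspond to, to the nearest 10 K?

T = 10⁶ / 168 = 5952.38 K → 5950 K.

5950 K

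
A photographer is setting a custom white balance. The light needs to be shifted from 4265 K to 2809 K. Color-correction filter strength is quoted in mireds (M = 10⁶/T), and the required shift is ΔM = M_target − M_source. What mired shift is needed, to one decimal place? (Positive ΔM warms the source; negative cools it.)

M_source = 10⁶/4265 = 234.467; M_target = 10⁶/2809 = 355.999.
ΔM = 355.999 − 234.467 = 121.532 → +121.5 mireds, a warming shift.

+121.5 mireds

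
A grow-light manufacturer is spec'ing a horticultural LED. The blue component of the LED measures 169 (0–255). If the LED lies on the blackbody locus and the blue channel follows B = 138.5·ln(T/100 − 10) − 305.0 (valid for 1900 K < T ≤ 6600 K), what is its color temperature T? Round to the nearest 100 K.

4100 K

ln(t − 10) = (169 + 305.0) / 138.5 = 3.4224.
t − 10 = e^3.4224 = 30.642, so t = 40.642.
T = 100·t = 4064 K → 4100 K to the nearest 100 K.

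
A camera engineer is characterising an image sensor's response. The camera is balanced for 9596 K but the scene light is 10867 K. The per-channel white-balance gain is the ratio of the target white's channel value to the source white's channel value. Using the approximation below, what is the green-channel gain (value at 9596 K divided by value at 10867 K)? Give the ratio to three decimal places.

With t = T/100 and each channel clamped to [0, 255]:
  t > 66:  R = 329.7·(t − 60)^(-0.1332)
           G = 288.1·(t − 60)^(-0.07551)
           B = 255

1.023

At 10867 K (t = 108.67):
  G = 288.1·(108.67 − 60)^(-0.07551) = 288.1·48.67^(-0.07551) = 288.1·0.74575 = 214.851.
At 9596 K (t = 95.96):
  G = 288.1·(95.96 − 60)^(-0.07551) = 288.1·35.96^(-0.07551) = 288.1·0.76299 = 219.818.
Gain = 219.818 / 214.851 = 1.0231 → 1.023.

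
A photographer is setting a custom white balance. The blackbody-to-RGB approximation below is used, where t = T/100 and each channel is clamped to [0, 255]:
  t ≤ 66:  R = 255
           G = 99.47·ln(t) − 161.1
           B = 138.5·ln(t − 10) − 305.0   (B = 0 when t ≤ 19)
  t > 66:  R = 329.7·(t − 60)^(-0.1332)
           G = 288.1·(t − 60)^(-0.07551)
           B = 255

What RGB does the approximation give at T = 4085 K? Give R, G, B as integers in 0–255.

R=255, G=208, B=170

t = 4085/100 = 40.85; the t ≤ 66 branch applies.
R = 255 by definition for t ≤ 66.
G = 99.47·ln 40.85 − 161.1 = 99.47·3.7099 − 161.1 = 207.924.
B = 138.5·ln(40.85 − 10) − 305.0 = 138.5·ln 30.85 − 305.0 = 138.5·3.4291 − 305.0 = 169.935.
Rounded: (255, 208, 170).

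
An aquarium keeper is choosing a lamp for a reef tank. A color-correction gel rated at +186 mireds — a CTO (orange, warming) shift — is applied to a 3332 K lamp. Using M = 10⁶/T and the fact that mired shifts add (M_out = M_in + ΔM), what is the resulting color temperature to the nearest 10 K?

2060 K

M_in = 10⁶/3332 = 300.12 mireds.
M_out = 300.12 + (+186) = 486.12 mireds.
T_out = 10⁶/486.12 = 2057.1 K → 2060 K.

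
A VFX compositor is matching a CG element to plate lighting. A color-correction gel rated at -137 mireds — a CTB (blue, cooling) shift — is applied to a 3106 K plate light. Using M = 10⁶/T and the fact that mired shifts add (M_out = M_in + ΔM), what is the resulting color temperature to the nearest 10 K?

5410 K

M_in = 10⁶/3106 = 321.96 mireds.
M_out = 321.96 + (-137) = 184.96 mireds.
T_out = 10⁶/184.96 = 5406.6 K → 5410 K.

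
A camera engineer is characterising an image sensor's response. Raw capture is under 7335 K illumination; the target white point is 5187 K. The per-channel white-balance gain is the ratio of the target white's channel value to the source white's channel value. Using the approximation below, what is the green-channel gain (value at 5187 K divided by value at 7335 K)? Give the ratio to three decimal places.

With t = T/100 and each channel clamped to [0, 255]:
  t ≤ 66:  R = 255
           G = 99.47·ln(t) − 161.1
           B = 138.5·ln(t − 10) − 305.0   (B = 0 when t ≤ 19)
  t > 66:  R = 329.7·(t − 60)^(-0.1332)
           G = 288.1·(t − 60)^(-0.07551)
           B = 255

At 7335 K (t = 73.35):
  G = 288.1·(73.35 − 60)^(-0.07551) = 288.1·13.35^(-0.07551) = 288.1·0.82227 = 236.896.
At 5187 K (t = 51.87):
  G = 99.47·ln 51.87 − 161.1 = 99.47·3.9487 − 161.1 = 231.681.
Gain = 231.681 / 236.896 = 0.9780 → 0.978.

0.978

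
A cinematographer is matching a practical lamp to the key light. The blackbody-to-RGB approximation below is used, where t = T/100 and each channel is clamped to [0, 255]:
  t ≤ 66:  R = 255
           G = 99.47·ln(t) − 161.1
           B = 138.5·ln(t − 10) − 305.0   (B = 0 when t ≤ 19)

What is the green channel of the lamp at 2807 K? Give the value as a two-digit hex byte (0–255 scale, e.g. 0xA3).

0xAB

t = 2807/100 = 28.07; the t ≤ 66 branch applies.
G = 99.47·ln 28.07 − 161.1 = 99.47·3.3347 − 161.1 = 170.603.
Rounded: 171; in hex, 0xAB.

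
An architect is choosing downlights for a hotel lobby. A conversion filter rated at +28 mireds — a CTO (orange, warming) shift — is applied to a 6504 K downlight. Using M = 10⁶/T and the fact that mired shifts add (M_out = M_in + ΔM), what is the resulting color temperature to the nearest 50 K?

5500 K

M_in = 10⁶/6504 = 153.75 mireds.
M_out = 153.75 + (+28) = 181.75 mireds.
T_out = 10⁶/181.75 = 5502.0 K → 5500 K.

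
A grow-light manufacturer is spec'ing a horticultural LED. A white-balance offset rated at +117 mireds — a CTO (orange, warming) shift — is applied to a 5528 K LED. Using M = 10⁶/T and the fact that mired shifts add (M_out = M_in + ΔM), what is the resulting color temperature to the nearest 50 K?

3350 K

M_in = 10⁶/5528 = 180.90 mireds.
M_out = 180.90 + (+117) = 297.90 mireds.
T_out = 10⁶/297.90 = 3356.9 K → 3350 K.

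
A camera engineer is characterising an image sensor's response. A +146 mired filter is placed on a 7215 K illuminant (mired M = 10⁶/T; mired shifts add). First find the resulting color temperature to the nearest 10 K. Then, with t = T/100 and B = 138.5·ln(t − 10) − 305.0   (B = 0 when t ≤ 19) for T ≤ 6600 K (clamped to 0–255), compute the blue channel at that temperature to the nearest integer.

M_in = 10⁶/7215 = 138.60; M_out = 138.60 + (+146) = 284.60.
T_out = 10⁶/284.60 = 3513.7 K → 3510 K; t = 35.1.
B = 138.5·ln(35.1 − 10) − 305.0 = 138.5·ln 25.1 − 305.0 = 138.5·3.2229 − 305.0 = 141.367.
Rounded: 141.

141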